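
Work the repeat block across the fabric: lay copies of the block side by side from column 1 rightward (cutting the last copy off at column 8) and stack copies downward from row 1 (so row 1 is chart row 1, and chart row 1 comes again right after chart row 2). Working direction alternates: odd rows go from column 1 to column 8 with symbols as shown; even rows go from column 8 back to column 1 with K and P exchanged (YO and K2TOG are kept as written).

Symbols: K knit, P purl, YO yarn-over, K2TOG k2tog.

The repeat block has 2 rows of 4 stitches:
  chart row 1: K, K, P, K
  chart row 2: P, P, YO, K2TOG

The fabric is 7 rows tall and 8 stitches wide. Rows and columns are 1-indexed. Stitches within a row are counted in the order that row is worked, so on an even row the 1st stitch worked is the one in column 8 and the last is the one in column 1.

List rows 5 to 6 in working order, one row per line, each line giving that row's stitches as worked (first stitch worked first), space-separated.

Row 5: chart row 1, RS - tile across columns 1-8 and work as-is.
Row 6: chart row 2, WS - tiled (columns 1-8): P P YO K2TOG P P YO K2TOG; work from column 8 back to 1 with K<->P swapped.

== ROWS AS WORKED ==
K K P K K K P K
K2TOG YO K K K2TOG YO K K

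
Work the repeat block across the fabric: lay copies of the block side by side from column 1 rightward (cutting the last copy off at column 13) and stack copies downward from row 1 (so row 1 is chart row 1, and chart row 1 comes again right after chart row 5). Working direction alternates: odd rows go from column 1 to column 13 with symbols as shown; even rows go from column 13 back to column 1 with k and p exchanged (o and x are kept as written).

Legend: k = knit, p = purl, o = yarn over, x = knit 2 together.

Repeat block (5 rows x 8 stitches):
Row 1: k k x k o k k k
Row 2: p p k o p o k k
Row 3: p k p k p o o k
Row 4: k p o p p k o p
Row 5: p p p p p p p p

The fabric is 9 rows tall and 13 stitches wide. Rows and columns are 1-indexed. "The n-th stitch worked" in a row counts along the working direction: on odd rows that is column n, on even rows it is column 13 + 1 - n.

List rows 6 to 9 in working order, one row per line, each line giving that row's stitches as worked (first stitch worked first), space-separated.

Row 6: chart row 1, WS - tiled (columns 1-13): k k x k o k k k k k x k o; work from column 13 back to 1 with k<->p swapped.
Row 7: chart row 2, RS - tile across columns 1-13 and work as-is.
Row 8: chart row 3, WS - tiled (columns 1-13): p k p k p o o k p k p k p; work from column 13 back to 1 with k<->p swapped.
Row 9: chart row 4, RS - tile across columns 1-13 and work as-is.

Result:
o p x p p p p p o p x p p
p p k o p o k k p p k o p
k p k p k p o o k p k p k
k p o p p k o p k p o p p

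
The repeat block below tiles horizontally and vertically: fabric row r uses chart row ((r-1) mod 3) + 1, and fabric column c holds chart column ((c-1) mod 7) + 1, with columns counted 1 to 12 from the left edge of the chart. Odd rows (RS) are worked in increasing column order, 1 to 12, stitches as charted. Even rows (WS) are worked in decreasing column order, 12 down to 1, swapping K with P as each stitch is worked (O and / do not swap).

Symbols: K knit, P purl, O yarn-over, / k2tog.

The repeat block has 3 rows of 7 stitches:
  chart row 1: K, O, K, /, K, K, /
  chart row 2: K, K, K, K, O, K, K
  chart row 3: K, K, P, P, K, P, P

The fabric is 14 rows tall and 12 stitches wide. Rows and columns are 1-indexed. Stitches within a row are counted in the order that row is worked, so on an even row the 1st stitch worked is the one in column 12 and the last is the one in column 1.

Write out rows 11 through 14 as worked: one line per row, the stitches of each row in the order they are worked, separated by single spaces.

Row 11: chart row 2, RS - tile across columns 1-12 and work as-is.
Row 12: chart row 3, WS - tiled (columns 1-12): K K P P K P P K K P P K; work from column 12 back to 1 with K<->P swapped.
Row 13: chart row 1, RS - tile across columns 1-12 and work as-is.
Row 14: chart row 2, WS - tiled (columns 1-12): K K K K O K K K K K K O; work from column 12 back to 1 with K<->P swapped.

Rows as worked:
K K K K O K K K K K K O
P K K P P K K P K K P P
K O K / K K / K O K / K
O P P P P P P O P P P P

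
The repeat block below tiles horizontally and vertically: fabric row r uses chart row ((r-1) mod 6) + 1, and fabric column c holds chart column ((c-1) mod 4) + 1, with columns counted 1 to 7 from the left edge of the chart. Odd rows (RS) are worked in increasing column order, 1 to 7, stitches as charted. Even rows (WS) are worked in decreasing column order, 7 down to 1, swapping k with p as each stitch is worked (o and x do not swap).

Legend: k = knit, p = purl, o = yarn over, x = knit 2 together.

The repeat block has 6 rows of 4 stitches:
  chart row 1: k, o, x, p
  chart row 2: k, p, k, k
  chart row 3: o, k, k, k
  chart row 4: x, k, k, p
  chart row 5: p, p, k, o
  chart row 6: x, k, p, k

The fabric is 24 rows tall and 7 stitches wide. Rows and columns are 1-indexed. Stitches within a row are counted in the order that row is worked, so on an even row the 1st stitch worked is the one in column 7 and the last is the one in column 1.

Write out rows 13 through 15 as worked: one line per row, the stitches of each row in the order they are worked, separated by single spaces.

Result:
k o x p k o x
p k p p p k p
o k k k o k k

Derivation:
Row 13: chart row 1, RS - tile across columns 1-7 and work as-is.
Row 14: chart row 2, WS - tiled (columns 1-7): k p k k k p k; work from column 7 back to 1 with k<->p swapped.
Row 15: chart row 3, RS - tile across columns 1-7 and work as-is.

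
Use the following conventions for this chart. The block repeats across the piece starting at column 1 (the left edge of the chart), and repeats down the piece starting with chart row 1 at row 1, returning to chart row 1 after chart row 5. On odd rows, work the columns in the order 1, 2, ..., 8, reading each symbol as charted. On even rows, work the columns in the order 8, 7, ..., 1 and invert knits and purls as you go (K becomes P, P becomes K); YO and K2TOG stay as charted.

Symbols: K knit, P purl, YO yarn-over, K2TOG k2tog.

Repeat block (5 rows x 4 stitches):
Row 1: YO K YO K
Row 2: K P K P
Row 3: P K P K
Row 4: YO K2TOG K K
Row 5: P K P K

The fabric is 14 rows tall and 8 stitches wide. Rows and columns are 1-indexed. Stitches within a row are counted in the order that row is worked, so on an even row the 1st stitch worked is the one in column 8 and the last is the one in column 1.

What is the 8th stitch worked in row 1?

Row 1 uses chart row ((1-1) mod 5)+1 = 1. Row 1 is odd, so RS.
Chart row 1 tiled across columns 1-8: YO K YO K YO K YO K
RS: work column 1 to column 8, symbols as charted — the tiled row is the row as worked.
The 8th stitch worked is K.

Result:
K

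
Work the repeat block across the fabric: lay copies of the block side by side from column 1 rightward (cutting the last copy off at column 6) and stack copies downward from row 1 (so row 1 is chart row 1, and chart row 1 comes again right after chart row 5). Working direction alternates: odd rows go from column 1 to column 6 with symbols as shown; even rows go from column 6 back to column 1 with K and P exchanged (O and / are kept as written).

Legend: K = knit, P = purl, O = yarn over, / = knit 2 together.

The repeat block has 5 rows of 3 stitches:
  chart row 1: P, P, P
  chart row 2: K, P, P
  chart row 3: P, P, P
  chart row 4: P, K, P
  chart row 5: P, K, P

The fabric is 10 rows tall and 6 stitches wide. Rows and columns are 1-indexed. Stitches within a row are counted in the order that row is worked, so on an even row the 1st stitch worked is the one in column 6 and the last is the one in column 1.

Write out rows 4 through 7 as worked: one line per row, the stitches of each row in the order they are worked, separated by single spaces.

Row 4: chart row 4, WS - tiled (columns 1-6): P K P P K P; work from column 6 back to 1 with K<->P swapped.
Row 5: chart row 5, RS - tile across columns 1-6 and work as-is.
Row 6: chart row 1, WS - tiled (columns 1-6): P P P P P P; work from column 6 back to 1 with K<->P swapped.
Row 7: chart row 2, RS - tile across columns 1-6 and work as-is.

== ROWS AS WORKED ==
K P K K P K
P K P P K P
K K K K K K
K P P K P P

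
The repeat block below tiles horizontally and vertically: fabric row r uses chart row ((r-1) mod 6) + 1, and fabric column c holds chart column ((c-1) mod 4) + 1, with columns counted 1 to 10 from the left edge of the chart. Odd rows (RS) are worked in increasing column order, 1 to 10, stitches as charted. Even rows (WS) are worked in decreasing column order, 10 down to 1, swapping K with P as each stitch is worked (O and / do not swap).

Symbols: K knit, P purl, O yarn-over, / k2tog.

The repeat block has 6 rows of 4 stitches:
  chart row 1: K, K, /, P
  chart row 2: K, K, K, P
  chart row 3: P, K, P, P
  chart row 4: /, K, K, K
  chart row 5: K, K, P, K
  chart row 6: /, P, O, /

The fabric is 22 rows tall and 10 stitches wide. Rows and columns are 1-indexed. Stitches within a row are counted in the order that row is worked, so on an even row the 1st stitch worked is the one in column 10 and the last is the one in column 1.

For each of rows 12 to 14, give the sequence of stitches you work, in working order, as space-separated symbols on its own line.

Result:
K / / O K / / O K /
K K / P K K / P K K
P P K P P P K P P P

Derivation:
Row 12: chart row 6, WS - tiled (columns 1-10): / P O / / P O / / P; work from column 10 back to 1 with K<->P swapped.
Row 13: chart row 1, RS - tile across columns 1-10 and work as-is.
Row 14: chart row 2, WS - tiled (columns 1-10): K K K P K K K P K K; work from column 10 back to 1 with K<->P swapped.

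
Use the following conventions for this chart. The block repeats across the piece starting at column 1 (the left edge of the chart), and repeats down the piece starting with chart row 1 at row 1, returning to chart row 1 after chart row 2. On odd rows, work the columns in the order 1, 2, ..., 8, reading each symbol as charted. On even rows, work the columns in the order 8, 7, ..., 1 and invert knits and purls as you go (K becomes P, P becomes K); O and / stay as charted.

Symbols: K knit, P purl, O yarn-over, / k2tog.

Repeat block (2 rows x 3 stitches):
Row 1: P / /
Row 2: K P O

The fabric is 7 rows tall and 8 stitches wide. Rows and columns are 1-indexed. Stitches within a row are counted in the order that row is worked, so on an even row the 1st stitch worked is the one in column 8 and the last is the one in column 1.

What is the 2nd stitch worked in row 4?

Stitch:
P

Derivation:
Row 4: (4-1) mod 2 = 1, so use chart row 2. Even row -> WS.
Chart row 2 tiled across columns 1-8: K P O K P O K P
WS: work from column 8 back to column 1 (reverse the tiled row), swapping K<->P (O and / unchanged).
Row 4 as worked: K P O K P O K P
Stitch 2 in working order -> P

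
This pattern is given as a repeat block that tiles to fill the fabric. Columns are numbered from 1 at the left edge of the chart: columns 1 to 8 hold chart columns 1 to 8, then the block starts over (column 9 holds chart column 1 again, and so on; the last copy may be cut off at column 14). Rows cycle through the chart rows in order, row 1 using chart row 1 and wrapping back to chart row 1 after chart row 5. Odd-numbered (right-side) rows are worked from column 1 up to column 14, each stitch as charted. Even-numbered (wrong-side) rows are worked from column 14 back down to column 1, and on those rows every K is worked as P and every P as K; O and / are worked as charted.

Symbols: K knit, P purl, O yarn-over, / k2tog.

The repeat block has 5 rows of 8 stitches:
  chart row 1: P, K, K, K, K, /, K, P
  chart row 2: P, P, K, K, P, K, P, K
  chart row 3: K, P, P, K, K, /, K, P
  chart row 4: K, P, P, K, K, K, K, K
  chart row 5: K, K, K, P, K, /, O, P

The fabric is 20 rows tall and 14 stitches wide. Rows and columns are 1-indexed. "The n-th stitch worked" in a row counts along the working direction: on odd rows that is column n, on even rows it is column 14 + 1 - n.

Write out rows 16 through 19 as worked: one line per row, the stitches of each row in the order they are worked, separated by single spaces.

Result:
/ P P P P K K P / P P P P K
P P K K P K P K P P K K P K
/ P P K K P K P / P P K K P
K P P K K K K K K P P K K K

Derivation:
Row 16: chart row 1, WS - tiled (columns 1-14): P K K K K / K P P K K K K /; work from column 14 back to 1 with K<->P swapped.
Row 17: chart row 2, RS - tile across columns 1-14 and work as-is.
Row 18: chart row 3, WS - tiled (columns 1-14): K P P K K / K P K P P K K /; work from column 14 back to 1 with K<->P swapped.
Row 19: chart row 4, RS - tile across columns 1-14 and work as-is.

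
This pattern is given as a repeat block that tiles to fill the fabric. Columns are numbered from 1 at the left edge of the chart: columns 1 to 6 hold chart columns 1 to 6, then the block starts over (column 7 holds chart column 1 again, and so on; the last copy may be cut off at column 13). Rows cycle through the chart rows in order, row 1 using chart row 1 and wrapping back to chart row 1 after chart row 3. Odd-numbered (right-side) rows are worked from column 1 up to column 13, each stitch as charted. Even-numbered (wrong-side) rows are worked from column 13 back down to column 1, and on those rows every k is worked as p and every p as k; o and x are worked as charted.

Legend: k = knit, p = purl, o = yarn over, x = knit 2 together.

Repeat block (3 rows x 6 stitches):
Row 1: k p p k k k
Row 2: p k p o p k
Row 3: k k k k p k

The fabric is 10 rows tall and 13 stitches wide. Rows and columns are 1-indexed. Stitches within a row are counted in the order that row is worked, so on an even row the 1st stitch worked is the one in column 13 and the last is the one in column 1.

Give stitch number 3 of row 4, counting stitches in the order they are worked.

For row 4: chart row = ((4-1) mod 3) + 1 = 1; this is a WS (even) row.
Chart row 1 tiled across columns 1-13: k p p k k k k p p k k k k
Wrong side: read the tiled row from column 13 down to 1 and exchange k with p (leave o, x).
Row 4 as worked: p p p p k k p p p p k k p
Counting 3 along the worked row gives p.

== STITCH ==
p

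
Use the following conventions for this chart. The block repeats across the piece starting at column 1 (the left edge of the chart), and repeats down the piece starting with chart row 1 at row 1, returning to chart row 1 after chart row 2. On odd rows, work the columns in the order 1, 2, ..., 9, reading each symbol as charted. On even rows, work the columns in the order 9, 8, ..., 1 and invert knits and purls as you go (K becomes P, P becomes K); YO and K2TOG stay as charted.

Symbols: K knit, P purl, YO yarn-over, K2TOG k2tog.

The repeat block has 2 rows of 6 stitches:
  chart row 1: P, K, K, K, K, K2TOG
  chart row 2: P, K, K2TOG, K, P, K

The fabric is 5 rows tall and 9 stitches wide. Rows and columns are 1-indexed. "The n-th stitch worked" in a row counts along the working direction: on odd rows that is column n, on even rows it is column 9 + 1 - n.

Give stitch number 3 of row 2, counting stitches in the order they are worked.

Stitch:
K

Derivation:
Row 2 uses chart row ((2-1) mod 2)+1 = 2. Row 2 is even, so WS.
Chart row 2 tiled across columns 1-9: P K K2TOG K P K P K K2TOG
WS row: flip the tiled sequence (start at column 9) and apply K<->P; YO and K2TOG stay.
Row 2 as worked: K2TOG P K P K P K2TOG P K
The 3rd stitch worked is K.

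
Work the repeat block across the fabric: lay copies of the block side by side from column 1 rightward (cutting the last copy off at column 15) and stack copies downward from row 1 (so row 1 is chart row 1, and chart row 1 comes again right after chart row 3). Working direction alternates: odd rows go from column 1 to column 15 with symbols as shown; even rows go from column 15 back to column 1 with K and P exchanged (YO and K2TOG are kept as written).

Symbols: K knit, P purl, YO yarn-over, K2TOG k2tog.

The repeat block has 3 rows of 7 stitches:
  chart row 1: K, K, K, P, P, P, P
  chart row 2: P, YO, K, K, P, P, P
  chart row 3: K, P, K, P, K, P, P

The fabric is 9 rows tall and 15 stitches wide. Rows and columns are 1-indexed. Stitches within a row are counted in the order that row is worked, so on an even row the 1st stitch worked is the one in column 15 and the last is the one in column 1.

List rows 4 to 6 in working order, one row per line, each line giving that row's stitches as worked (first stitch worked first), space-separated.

Rows as worked:
P K K K K P P P K K K K P P P
P YO K K P P P P YO K K P P P P
P K K P K P K P K K P K P K P

Derivation:
Row 4: chart row 1, WS - tiled (columns 1-15): K K K P P P P K K K P P P P K; work from column 15 back to 1 with K<->P swapped.
Row 5: chart row 2, RS - tile across columns 1-15 and work as-is.
Row 6: chart row 3, WS - tiled (columns 1-15): K P K P K P P K P K P K P P K; work from column 15 back to 1 with K<->P swapped.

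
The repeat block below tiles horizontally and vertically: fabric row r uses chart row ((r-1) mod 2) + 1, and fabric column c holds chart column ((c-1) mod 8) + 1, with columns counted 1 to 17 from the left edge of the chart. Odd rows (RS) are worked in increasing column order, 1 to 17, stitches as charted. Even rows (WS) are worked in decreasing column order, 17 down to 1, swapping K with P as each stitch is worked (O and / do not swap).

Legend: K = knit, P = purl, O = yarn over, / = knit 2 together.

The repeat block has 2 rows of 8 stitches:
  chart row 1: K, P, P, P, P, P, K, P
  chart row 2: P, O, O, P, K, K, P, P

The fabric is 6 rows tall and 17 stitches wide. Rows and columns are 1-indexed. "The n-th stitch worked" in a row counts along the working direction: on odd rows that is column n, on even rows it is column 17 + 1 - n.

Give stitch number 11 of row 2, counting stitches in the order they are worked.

For row 2: chart row = ((2-1) mod 2) + 1 = 2; this is a WS (even) row.
Chart row 2 tiled across columns 1-17: P O O P K K P P P O O P K K P P P
WS: work from column 17 back to column 1 (reverse the tiled row), swapping K<->P (O and / unchanged).
Row 2 as worked: K K K P P K O O K K K P P K O O K
Counting 11 along the worked row gives K.

Stitch:
K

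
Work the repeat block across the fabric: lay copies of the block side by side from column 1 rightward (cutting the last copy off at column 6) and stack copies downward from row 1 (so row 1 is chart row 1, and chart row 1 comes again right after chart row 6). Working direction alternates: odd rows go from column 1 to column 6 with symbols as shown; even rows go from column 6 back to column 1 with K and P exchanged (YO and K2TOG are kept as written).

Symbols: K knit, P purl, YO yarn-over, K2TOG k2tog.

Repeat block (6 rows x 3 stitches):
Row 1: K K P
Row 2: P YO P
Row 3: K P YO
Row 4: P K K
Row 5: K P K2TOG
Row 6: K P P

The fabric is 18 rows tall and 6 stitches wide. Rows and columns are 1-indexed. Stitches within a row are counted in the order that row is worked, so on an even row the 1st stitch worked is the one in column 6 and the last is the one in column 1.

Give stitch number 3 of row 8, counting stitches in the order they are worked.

Stitch:
K

Derivation:
For row 8: chart row = ((8-1) mod 6) + 1 = 2; this is a WS (even) row.
Chart row 2 tiled across columns 1-6: P YO P P YO P
WS row: flip the tiled sequence (start at column 6) and apply K<->P; YO and K2TOG stay.
Row 8 as worked: K YO K K YO K
Stitch 3 in working order -> K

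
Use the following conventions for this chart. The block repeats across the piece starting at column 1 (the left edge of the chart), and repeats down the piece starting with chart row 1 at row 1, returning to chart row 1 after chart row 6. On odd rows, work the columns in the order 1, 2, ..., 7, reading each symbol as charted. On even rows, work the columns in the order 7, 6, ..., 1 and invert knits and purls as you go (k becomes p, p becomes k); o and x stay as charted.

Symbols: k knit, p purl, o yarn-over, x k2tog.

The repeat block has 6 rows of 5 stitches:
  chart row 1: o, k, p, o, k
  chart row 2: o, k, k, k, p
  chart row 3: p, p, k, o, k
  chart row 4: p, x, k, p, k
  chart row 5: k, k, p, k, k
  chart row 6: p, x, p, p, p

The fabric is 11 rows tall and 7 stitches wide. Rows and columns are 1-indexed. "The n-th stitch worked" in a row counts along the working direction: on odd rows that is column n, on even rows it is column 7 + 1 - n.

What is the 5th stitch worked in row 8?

Row 8: (8-1) mod 6 = 1, so use chart row 2. Even row -> WS.
Chart row 2 tiled across columns 1-7: o k k k p o k
Wrong side: read the tiled row from column 7 down to 1 and exchange k with p (leave o, x).
Row 8 as worked: p o k p p p o
The 5th stitch worked is p.

== STITCH ==
p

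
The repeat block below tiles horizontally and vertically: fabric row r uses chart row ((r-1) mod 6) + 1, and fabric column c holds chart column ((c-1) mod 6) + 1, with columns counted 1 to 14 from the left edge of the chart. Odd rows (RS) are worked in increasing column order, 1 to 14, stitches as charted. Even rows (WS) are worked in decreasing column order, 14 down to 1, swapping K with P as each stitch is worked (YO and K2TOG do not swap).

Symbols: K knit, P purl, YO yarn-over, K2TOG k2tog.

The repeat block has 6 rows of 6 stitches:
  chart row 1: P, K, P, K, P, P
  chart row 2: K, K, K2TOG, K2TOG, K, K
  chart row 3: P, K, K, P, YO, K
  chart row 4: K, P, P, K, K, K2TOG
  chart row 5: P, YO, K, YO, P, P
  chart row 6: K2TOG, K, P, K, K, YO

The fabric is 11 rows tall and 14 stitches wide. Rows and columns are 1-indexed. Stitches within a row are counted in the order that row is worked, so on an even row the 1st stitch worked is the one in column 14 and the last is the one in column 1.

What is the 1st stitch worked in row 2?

Result:
P

Derivation:
Row 2 uses chart row ((2-1) mod 6)+1 = 2. Row 2 is even, so WS.
Chart row 2 tiled across columns 1-14: K K K2TOG K2TOG K K K K K2TOG K2TOG K K K K
WS row: flip the tiled sequence (start at column 14) and apply K<->P; YO and K2TOG stay.
Row 2 as worked: P P P P K2TOG K2TOG P P P P K2TOG K2TOG P P
Counting 1 along the worked row gives P.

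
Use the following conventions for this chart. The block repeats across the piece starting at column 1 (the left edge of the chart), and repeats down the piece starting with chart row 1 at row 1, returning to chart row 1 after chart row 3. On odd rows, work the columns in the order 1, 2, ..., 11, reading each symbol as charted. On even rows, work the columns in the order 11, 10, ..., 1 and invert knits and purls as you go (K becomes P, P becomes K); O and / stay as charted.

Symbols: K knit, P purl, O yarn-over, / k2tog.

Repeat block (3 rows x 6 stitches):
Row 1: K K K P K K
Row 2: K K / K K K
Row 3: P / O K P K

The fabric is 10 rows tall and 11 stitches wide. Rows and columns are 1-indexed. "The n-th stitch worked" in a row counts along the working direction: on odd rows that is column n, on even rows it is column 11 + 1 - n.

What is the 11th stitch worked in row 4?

Stitch:
P

Derivation:
For row 4: chart row = ((4-1) mod 3) + 1 = 1; this is a WS (even) row.
Chart row 1 tiled across columns 1-11: K K K P K K K K K P K
WS: work from column 11 back to column 1 (reverse the tiled row), swapping K<->P (O and / unchanged).
Row 4 as worked: P K P P P P P K P P P
Stitch 11 in working order -> P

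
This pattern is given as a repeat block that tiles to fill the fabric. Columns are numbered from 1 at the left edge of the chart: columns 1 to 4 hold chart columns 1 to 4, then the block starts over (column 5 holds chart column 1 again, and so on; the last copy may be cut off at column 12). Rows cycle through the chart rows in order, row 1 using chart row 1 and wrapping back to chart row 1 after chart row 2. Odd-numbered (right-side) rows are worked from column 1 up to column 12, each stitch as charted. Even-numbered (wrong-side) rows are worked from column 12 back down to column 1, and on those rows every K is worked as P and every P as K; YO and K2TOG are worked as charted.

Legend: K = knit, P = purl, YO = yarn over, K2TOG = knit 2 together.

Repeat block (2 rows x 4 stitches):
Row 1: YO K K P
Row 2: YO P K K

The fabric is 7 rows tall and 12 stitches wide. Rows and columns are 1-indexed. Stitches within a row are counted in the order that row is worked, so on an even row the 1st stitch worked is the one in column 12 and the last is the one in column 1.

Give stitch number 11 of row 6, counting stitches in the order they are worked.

Stitch:
K

Derivation:
For row 6: chart row = ((6-1) mod 2) + 1 = 2; this is a WS (even) row.
Chart row 2 tiled across columns 1-12: YO P K K YO P K K YO P K K
WS: work from column 12 back to column 1 (reverse the tiled row), swapping K<->P (YO and K2TOG unchanged).
Row 6 as worked: P P K YO P P K YO P P K YO
Stitch 11 in working order -> K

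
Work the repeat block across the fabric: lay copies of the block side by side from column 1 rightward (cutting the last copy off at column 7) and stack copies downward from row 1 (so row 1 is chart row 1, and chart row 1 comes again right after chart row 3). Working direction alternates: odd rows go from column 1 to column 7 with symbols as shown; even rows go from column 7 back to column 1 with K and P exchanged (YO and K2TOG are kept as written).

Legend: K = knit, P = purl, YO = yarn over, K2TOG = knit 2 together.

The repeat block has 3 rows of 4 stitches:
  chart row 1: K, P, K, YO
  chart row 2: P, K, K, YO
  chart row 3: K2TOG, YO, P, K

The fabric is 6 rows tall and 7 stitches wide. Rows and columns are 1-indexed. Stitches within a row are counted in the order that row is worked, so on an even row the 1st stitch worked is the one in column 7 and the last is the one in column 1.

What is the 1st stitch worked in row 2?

Row 2 uses chart row ((2-1) mod 3)+1 = 2. Row 2 is even, so WS.
Chart row 2 tiled across columns 1-7: P K K YO P K K
Wrong side: read the tiled row from column 7 down to 1 and exchange K with P (leave YO, K2TOG).
Row 2 as worked: P P K YO P P K
Stitch 1 in working order -> P

Result:
P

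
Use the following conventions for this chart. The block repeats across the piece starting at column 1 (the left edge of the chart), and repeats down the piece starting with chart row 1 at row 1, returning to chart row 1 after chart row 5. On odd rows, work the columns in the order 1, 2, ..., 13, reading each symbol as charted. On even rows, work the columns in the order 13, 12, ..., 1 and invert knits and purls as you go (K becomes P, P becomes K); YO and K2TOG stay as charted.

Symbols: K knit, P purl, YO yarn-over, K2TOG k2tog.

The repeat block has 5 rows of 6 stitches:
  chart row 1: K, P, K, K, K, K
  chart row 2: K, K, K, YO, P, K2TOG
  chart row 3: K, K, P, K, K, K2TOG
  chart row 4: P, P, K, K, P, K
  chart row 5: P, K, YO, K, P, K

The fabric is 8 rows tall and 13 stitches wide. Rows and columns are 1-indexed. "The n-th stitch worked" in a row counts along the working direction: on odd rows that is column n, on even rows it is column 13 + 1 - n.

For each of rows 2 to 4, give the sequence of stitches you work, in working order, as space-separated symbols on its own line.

Row 2: chart row 2, WS - tiled (columns 1-13): K K K YO P K2TOG K K K YO P K2TOG K; work from column 13 back to 1 with K<->P swapped.
Row 3: chart row 3, RS - tile across columns 1-13 and work as-is.
Row 4: chart row 4, WS - tiled (columns 1-13): P P K K P K P P K K P K P; work from column 13 back to 1 with K<->P swapped.

Result:
P K2TOG K YO P P P K2TOG K YO P P P
K K P K K K2TOG K K P K K K2TOG K
K P K P P K K P K P P K K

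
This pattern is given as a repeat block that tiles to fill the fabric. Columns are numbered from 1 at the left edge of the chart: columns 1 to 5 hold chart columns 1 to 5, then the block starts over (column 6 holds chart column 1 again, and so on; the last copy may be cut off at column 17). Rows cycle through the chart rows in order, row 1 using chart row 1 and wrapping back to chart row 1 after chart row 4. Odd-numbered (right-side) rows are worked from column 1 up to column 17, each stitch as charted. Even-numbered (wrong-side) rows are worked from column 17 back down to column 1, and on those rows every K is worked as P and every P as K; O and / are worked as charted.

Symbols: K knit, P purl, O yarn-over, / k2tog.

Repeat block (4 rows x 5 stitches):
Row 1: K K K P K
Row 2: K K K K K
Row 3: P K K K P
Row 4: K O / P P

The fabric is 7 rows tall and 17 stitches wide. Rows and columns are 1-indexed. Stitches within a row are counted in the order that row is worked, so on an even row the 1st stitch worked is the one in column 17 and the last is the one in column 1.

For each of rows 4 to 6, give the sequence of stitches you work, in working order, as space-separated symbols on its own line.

Row 4: chart row 4, WS - tiled (columns 1-17): K O / P P K O / P P K O / P P K O; work from column 17 back to 1 with K<->P swapped.
Row 5: chart row 1, RS - tile across columns 1-17 and work as-is.
Row 6: chart row 2, WS - tiled (columns 1-17): K K K K K K K K K K K K K K K K K; work from column 17 back to 1 with K<->P swapped.

== ROWS AS WORKED ==
O P K K / O P K K / O P K K / O P
K K K P K K K K P K K K K P K K K
P P P P P P P P P P P P P P P P P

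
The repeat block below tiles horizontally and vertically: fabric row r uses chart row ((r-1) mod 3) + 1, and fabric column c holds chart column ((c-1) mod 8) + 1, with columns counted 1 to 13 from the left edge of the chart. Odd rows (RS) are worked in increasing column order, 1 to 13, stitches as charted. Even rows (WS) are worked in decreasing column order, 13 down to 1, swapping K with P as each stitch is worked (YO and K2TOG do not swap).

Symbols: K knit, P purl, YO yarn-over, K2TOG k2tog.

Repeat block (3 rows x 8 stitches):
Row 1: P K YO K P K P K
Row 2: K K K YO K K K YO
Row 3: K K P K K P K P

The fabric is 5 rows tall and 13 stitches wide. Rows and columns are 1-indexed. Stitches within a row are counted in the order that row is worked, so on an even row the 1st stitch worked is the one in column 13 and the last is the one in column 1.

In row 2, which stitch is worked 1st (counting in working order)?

== STITCH ==
P

Derivation:
For row 2: chart row = ((2-1) mod 3) + 1 = 2; this is a WS (even) row.
Chart row 2 tiled across columns 1-13: K K K YO K K K YO K K K YO K
WS row: flip the tiled sequence (start at column 13) and apply K<->P; YO and K2TOG stay.
Row 2 as worked: P YO P P P YO P P P YO P P P
The 1st stitch worked is P.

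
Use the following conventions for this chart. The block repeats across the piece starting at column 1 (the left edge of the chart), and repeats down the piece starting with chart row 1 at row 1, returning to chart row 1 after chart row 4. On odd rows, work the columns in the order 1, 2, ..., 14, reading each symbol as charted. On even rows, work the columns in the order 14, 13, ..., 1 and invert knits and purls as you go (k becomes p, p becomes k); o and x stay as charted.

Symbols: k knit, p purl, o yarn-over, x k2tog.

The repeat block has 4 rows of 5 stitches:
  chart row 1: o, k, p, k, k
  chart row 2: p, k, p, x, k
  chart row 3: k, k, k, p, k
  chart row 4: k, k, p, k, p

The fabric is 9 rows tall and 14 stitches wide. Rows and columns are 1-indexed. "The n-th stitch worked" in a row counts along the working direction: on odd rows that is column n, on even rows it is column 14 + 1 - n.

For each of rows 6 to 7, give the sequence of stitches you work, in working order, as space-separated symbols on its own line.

Row 6: chart row 2, WS - tiled (columns 1-14): p k p x k p k p x k p k p x; work from column 14 back to 1 with k<->p swapped.
Row 7: chart row 3, RS - tile across columns 1-14 and work as-is.

Result:
x k p k p x k p k p x k p k
k k k p k k k k p k k k k p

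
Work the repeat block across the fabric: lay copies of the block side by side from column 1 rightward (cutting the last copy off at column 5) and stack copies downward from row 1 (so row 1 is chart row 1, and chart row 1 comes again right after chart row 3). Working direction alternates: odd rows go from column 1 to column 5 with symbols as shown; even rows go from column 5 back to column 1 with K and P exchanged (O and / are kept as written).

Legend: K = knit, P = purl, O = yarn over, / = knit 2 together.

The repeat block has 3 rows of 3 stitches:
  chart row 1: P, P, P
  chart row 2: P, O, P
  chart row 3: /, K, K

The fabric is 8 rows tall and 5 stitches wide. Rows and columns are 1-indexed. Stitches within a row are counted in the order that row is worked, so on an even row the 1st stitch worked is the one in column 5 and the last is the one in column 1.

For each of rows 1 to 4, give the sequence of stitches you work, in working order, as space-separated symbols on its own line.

Row 1: chart row 1, RS - tile across columns 1-5 and work as-is.
Row 2: chart row 2, WS - tiled (columns 1-5): P O P P O; work from column 5 back to 1 with K<->P swapped.
Row 3: chart row 3, RS - tile across columns 1-5 and work as-is.
Row 4: chart row 1, WS - tiled (columns 1-5): P P P P P; work from column 5 back to 1 with K<->P swapped.

Rows as worked:
P P P P P
O K K O K
/ K K / K
K K K K K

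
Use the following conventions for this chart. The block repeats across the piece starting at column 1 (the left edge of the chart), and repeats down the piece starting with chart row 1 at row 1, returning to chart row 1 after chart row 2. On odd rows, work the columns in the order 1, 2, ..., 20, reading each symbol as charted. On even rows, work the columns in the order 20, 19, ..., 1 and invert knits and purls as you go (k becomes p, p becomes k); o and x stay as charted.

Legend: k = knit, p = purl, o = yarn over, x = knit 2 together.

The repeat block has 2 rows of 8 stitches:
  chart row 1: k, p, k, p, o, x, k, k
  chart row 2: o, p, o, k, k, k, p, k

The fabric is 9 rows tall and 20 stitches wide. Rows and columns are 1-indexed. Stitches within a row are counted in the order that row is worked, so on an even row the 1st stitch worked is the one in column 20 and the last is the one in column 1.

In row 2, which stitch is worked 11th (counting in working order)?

Row 2 uses chart row ((2-1) mod 2)+1 = 2. Row 2 is even, so WS.
Chart row 2 tiled across columns 1-20: o p o k k k p k o p o k k k p k o p o k
WS row: flip the tiled sequence (start at column 20) and apply k<->p; o and x stay.
Row 2 as worked: p o k o p k p p p o k o p k p p p o k o
The 11th stitch worked is k.

Stitch:
k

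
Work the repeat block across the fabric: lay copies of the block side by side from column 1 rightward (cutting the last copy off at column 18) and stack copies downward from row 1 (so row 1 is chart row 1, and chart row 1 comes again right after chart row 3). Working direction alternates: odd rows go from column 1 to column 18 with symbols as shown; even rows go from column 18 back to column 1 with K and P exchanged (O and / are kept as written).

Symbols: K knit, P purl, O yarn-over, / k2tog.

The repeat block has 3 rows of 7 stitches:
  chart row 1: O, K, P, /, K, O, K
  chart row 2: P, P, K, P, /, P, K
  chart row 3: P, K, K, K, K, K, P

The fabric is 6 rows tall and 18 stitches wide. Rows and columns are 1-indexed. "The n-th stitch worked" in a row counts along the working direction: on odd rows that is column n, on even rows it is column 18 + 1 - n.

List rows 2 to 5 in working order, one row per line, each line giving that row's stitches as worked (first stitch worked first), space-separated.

Row 2: chart row 2, WS - tiled (columns 1-18): P P K P / P K P P K P / P K P P K P; work from column 18 back to 1 with K<->P swapped.
Row 3: chart row 3, RS - tile across columns 1-18 and work as-is.
Row 4: chart row 1, WS - tiled (columns 1-18): O K P / K O K O K P / K O K O K P /; work from column 18 back to 1 with K<->P swapped.
Row 5: chart row 2, RS - tile across columns 1-18 and work as-is.

== ROWS AS WORKED ==
K P K K P K / K P K K P K / K P K K
P K K K K K P P K K K K K P P K K K
/ K P O P O P / K P O P O P / K P O
P P K P / P K P P K P / P K P P K P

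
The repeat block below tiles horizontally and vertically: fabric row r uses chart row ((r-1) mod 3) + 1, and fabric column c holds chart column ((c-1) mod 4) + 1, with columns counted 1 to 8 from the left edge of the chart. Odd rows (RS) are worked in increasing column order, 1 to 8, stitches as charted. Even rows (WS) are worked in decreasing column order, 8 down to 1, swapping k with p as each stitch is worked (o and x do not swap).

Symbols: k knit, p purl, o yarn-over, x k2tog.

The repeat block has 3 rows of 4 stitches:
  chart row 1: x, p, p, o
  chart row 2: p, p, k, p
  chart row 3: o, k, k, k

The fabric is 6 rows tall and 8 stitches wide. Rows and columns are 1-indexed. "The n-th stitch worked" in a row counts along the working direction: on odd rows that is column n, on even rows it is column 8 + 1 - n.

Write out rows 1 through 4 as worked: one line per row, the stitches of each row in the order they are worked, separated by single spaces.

== ROWS AS WORKED ==
x p p o x p p o
k p k k k p k k
o k k k o k k k
o k k x o k k x

Derivation:
Row 1: chart row 1, RS - tile across columns 1-8 and work as-is.
Row 2: chart row 2, WS - tiled (columns 1-8): p p k p p p k p; work from column 8 back to 1 with k<->p swapped.
Row 3: chart row 3, RS - tile across columns 1-8 and work as-is.
Row 4: chart row 1, WS - tiled (columns 1-8): x p p o x p p o; work from column 8 back to 1 with k<->p swapped.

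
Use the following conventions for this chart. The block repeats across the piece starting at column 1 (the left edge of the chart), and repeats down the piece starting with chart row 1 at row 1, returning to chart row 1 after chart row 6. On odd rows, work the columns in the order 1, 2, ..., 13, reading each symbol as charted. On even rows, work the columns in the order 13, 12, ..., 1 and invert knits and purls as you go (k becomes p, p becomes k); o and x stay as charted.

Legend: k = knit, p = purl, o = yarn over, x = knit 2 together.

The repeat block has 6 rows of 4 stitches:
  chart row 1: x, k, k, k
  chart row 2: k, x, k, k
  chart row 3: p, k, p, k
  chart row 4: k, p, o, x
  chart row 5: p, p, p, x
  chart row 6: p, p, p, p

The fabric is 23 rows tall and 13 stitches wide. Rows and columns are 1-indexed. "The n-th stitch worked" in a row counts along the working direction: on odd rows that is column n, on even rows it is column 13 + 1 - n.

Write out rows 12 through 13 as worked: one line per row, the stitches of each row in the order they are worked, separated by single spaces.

Result:
k k k k k k k k k k k k k
x k k k x k k k x k k k x

Derivation:
Row 12: chart row 6, WS - tiled (columns 1-13): p p p p p p p p p p p p p; work from column 13 back to 1 with k<->p swapped.
Row 13: chart row 1, RS - tile across columns 1-13 and work as-is.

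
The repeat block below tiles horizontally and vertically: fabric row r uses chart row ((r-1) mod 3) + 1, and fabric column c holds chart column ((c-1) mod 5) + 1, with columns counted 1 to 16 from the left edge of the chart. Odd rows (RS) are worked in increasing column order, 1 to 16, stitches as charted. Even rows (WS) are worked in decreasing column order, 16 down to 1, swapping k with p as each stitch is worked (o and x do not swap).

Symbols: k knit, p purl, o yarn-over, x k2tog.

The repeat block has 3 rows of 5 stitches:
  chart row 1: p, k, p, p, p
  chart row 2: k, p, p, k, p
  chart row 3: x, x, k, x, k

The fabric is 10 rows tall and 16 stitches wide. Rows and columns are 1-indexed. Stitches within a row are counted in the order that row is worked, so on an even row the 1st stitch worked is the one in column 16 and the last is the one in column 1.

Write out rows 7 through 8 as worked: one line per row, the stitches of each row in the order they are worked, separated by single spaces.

Row 7: chart row 1, RS - tile across columns 1-16 and work as-is.
Row 8: chart row 2, WS - tiled (columns 1-16): k p p k p k p p k p k p p k p k; work from column 16 back to 1 with k<->p swapped.

Result:
p k p p p p k p p p p k p p p p
p k p k k p k p k k p k p k k p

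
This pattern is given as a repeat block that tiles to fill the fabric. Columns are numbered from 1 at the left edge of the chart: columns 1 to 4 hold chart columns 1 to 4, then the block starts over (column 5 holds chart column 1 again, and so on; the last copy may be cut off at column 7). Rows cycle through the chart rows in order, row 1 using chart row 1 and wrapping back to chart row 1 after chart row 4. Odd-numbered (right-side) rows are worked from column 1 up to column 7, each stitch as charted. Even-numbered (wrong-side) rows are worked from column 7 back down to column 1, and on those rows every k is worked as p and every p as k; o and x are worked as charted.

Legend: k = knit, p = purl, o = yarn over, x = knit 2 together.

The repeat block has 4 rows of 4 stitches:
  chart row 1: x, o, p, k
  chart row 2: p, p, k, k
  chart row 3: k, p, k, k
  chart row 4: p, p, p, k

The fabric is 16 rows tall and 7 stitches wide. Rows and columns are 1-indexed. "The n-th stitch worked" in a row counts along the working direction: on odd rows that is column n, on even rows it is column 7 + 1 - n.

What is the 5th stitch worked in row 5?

== STITCH ==
x

Derivation:
For row 5: chart row = ((5-1) mod 4) + 1 = 1; this is a RS (odd) row.
Chart row 1 tiled across columns 1-7: x o p k x o p
Right side: take the tiled row as-is (worked left to right from column 1).
Counting 5 along the worked row gives x.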